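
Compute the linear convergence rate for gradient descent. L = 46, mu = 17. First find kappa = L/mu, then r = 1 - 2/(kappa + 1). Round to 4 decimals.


Step 1: Compute the condition number.
kappa = L/mu = 46/17 = 2.7059
Step 2: Compute the convergence rate.
r = 1 - 2/(kappa + 1) = 1 - 2*mu/(L + mu) = (L - mu)/(L + mu) = 29/63 = 0.4603


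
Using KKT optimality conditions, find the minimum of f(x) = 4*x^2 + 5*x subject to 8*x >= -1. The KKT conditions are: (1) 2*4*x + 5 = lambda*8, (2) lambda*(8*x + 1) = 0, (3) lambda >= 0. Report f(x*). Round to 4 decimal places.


Step 1: Try lambda = 0 (constraint inactive).
x_unc = -5/(2*4) = -0.625
Check: 8*-0.625 = -5.0 < -1 -- violated!
Step 2: Constraint must be active: 8*x = -1
x* = -1/8 = -0.125
lambda = (2*4*(-0.125) + 5)/8 = 0.5
Step 3: Compute optimal value.
f(x*) = 4*(-0.125)^2 + 5*(-0.125) = -0.5625


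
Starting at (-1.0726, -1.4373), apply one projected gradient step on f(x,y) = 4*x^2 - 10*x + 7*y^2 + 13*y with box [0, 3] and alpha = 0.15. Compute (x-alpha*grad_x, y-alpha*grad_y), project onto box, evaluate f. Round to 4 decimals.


Step 1: Compute gradient at (-1.0726, -1.4373).
grad_x = 2*4*-1.0726 - 10 = -18.5808
grad_y = 2*7*-1.4373 + 13 = -7.1222
Step 2: Gradient step.
x_raw = -1.0726 - 0.15*-18.5808 = 1.7145
y_raw = -1.4373 - 0.15*-7.1222 = -0.369
Step 3: Project onto [0, 3].
x_proj = clip(1.7145) = 1.7145
y_proj = clip(-0.369) = 0.0
Step 4: Evaluate f.
f(1.7145, 0.0) = -5.3869


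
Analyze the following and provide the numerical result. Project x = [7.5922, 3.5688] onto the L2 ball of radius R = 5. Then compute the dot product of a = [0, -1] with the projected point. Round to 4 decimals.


Step 1: Compute ||x|| (intermediates to 6 decimals).
||x|| = sqrt(7.5922^2 + 3.5688^2) = 8.38915
Step 2: Project.
Since ||x|| > R, scale = R/||x|| = 5/8.38915 = 0.596008, proj(x) = scale * x
proj(x) = [4.525012, 2.127033]
Step 3: Dot product.
a^T * proj(x) = 0*4.525012 - 1*2.127033 = -2.127


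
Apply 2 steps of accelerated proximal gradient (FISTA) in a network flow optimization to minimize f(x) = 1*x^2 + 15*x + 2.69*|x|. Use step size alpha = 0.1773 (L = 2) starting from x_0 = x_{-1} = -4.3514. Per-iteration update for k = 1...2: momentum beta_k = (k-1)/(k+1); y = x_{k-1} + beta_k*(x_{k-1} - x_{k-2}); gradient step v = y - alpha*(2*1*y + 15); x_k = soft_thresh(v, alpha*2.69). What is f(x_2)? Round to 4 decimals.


FISTA on f(x) = 1*x^2 + 15*x + 2.69*|x|
L = 2, alpha = 0.1773
Iteration 1: beta = 0.0, y = -4.3514 + 0.0*(-4.3514 + 4.3514) = -4.3514
  grad(y) = 6.2972, v = y - alpha*grad = -5.4679
  prox(v) = soft_thresh(-5.4679, 0.4769) = -4.991
Iteration 2: beta = 0.3333, y = -4.991 + 0.3333*(-4.991 + 4.3514) = -5.2041
  grad(y) = 4.5917, v = y - alpha*grad = -6.0183
  prox(v) = soft_thresh(-6.0183, 0.4769) = -5.5413
f(x_2) = 1*(-5.5413)^2 + 15*(-5.5413) + 2.69*|-5.5413| = -37.5074


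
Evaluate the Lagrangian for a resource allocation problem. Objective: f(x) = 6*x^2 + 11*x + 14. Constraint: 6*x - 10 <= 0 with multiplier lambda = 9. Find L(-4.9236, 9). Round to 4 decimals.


Step 1: Evaluate f(x).
f(-4.9236) = 6*(-4.9236)^2 + 11*(-4.9236) + 14 = 105.2914
Step 2: Evaluate g(x).
g(-4.9236) = 6*-4.9236 - 10 = -39.5416
Step 3: Compute Lagrangian.
L = 105.2914 + 9*-39.5416 = -250.583


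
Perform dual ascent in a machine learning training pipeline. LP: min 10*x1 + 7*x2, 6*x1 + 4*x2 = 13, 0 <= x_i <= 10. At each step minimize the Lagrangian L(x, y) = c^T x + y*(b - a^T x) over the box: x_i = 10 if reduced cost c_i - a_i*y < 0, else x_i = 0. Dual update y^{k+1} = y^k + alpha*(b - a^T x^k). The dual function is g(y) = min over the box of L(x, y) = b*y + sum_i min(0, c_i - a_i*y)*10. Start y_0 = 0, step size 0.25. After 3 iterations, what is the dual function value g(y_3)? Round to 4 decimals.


Dual ascent for LP: min 10*x1 + 7*x2, 6*x1 + 4*x2 = 13, 0 <= x_i <= 10
Step 1: y^k = 0.0, reduced costs: (10.0, 7.0)
  x^k = (0.0, 0.0), subgradient = b - a^T x = 13.0
  y^{k+1} = 0.0 + 0.25*13.0 = 3.25
Step 2: y^k = 3.25, reduced costs: (-9.5, -6.0)
  x^k = (10.0, 10.0), subgradient = b - a^T x = -87.0
  y^{k+1} = 3.25 + 0.25*-87.0 = -18.5
Step 3: y^k = -18.5, reduced costs: (121.0, 81.0)
  x^k = (0.0, 0.0), subgradient = b - a^T x = 13.0
  y^{k+1} = -18.5 + 0.25*13.0 = -15.25
Dual objective at y_3 = -15.25: reduced costs (101.5, 68.0), box minimizer x = (0.0, 0.0)
g(y_3) = b*y + (c1 - a1*y)*x1 + (c2 - a2*y)*x2 = 13*(-15.25) + 101.5*0.0 + 68.0*0.0 = -198.25 + 0.0 + 0.0 = -198.25


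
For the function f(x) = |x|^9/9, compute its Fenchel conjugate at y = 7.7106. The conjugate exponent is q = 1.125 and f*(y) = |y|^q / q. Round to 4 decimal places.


The conjugate exponent q satisfies 1/p + 1/q = 1.
p = 9, so q = 9/(9 - 1) = 1.125
|y|^q = 7.7106^1.125 = 9.9535
f*(7.7106) = 9.9535 / 1.125 = 8.8475


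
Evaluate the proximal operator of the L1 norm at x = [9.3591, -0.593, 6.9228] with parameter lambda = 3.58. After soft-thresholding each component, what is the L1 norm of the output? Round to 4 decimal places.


Soft-thresholding with lambda = 3.58:
prox(9.3591) = sign(9.3591)*max(|9.3591| - 3.58, 0) = 5.7791
prox(-0.593) = sign(-0.593)*max(|-0.593| - 3.58, 0) = 0.0
prox(6.9228) = sign(6.9228)*max(|6.9228| - 3.58, 0) = 3.3428
prox(x) = [5.7791, 0.0, 3.3428]
||prox(x)||_1 = 5.7791 + 0.0 + 3.3428 = 9.1219


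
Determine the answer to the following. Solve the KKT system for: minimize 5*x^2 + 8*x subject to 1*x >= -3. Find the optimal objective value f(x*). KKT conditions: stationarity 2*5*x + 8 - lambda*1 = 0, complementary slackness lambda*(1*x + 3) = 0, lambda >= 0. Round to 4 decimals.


Step 1: Try lambda = 0 (constraint inactive).
Stationarity: 2*5*x + 8 = 0
x* = -8/(2*5) = -0.8
Check constraint: 1*-0.8 = -0.8 >= -3 -- satisfied.
Step 2: Compute optimal value.
f(x*) = 5*(-0.8)^2 + 8*(-0.8) = -3.2


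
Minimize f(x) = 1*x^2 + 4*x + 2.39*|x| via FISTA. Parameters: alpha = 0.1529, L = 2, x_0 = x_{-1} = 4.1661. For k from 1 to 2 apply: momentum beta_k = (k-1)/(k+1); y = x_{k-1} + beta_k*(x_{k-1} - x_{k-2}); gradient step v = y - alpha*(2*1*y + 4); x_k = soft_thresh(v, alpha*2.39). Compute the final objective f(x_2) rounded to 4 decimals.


FISTA on f(x) = 1*x^2 + 4*x + 2.39*|x|
L = 2, alpha = 0.1529
Iteration 1: beta = 0.0, y = 4.1661 + 0.0*(4.1661 - 4.1661) = 4.1661
  grad(y) = 12.3322, v = y - alpha*grad = 2.2805
  prox(v) = soft_thresh(2.2805, 0.3654) = 1.9151
Iteration 2: beta = 0.3333, y = 1.9151 + 0.3333*(1.9151 - 4.1661) = 1.1647
  grad(y) = 6.3295, v = y - alpha*grad = 0.197
  prox(v) = soft_thresh(0.197, 0.3654) = 0.0
f(x_2) = 1*0.0^2 + 4*0.0 + 2.39*|0.0| = 0.0


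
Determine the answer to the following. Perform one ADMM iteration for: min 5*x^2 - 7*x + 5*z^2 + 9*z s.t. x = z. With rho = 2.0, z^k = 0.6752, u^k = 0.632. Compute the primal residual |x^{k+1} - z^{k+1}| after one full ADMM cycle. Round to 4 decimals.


ADMM iteration with rho = 2.0, z^k = 0.6752, u^k = 0.632
Step 1: x-update.
Minimize 5*x^2 - 7*x + (2.0/2)*(x - 0.6752 + 0.632)^2
FOC: (2*5 + 2.0)*x = 7 + 2.0*(0.6752 - 0.632)
x^{k+1} = 0.5905
Step 2: z-update.
Minimize 5*z^2 + 9*z + (2.0/2)*(0.5905 - z + 0.632)^2
FOC: (2*5 + 2.0)*z = -9 + 2.0*(0.5905 + 0.632)
z^{k+1} = -0.5462
Step 3: u-update.
u^{k+1} = 0.632 + 0.5905 + 0.5462 = 1.7688
Step 4: Primal residual = |0.5905 + 0.5462| = 1.1368


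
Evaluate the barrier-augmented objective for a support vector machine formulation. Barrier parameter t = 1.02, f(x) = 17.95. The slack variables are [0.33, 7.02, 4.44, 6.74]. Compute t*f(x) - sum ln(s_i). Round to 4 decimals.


Step 1: Compute log-barrier.
ln values: [-1.1087, 1.9488, 1.4907, 1.9081]
phi = -(-1.1087 + 1.9488 + 1.4907 + 1.9081) = -4.2388
Step 2: Compute augmented objective.
t*f(x) = 1.02*17.95 = 18.309
Total = 18.309 - 4.2388 = 14.0702


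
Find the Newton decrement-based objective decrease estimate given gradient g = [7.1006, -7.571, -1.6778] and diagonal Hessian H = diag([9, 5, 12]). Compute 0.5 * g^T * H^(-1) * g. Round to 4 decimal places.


Step 1: H is diagonal, so H^(-1) * g = [0.789, -1.5142, -0.1398].
Step 2: g^T H^(-1) g = sum_i g_i^2 / H_ii
  = (7.1006)^2/9 + (-7.571)^2/5 + (-1.6778)^2/12
  = 5.6021 + 11.464 + 0.2346 = 17.3007
Step 3: Objective decrease = 0.5 * g^T H^(-1) g = 8.6503


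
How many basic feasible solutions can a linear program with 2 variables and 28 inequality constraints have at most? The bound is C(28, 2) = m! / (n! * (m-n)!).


Each vertex corresponds to some choice of n active constraints out of m, so the number of vertices is at most C(m, n) = m! / (n!(m-n)!).
m = 28, n = 2
Numerator: 28 * 27
Denominator: 2! = 2
C(28, 2) = 378


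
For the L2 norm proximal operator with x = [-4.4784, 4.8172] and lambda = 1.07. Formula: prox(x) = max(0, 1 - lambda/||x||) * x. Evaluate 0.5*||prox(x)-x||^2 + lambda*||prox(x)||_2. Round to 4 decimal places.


Step 1: Compute ||x||.
||x|| = 6.5773
Step 2: Compute scaling factor.
scale = max(0, 1 - 1.07/6.5773) = 0.8373
Step 3: prox(x) = [-3.7499, 4.0335]
||prox(x)|| = 5.5073
Step 4: Proximal objective.
0.5*||prox-x||^2 = 0.5725
lambda*||prox|| = 5.8928
Total = 6.4653


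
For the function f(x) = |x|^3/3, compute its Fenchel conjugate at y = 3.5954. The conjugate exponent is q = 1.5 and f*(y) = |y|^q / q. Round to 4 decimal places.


The conjugate exponent q satisfies 1/p + 1/q = 1.
p = 3, so q = 3/(3 - 1) = 1.5
|y|^q = 3.5954^1.5 = 6.8174
f*(3.5954) = 6.8174 / 1.5 = 4.545


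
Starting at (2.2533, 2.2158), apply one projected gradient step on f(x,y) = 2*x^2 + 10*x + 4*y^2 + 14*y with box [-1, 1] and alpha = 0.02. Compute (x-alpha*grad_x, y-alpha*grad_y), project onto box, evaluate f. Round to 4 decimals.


Step 1: Compute gradient at (2.2533, 2.2158).
grad_x = 2*2*2.2533 + 10 = 19.0132
grad_y = 2*4*2.2158 + 14 = 31.7264
Step 2: Gradient step.
x_raw = 2.2533 - 0.02*19.0132 = 1.873
y_raw = 2.2158 - 0.02*31.7264 = 1.5813
Step 3: Project onto [-1, 1].
x_proj = clip(1.873) = 1.0
y_proj = clip(1.5813) = 1.0
Step 4: Evaluate f.
f(1.0, 1.0) = 30.0


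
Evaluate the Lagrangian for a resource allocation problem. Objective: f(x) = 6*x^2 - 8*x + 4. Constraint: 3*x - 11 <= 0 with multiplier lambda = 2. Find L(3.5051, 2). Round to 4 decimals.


Step 1: Evaluate f(x).
f(3.5051) = 6*3.5051^2 - 8*3.5051 + 4 = 49.6736
Step 2: Evaluate g(x).
g(3.5051) = 3*3.5051 - 11 = -0.4847
Step 3: Compute Lagrangian.
L = 49.6736 + 2*-0.4847 = 48.7042


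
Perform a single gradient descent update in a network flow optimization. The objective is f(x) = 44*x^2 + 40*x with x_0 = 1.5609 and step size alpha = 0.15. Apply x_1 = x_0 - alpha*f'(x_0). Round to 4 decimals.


We compute the gradient at x_0 and apply the update.
f'(x) = 88*x + 40
f'(1.5609) = 88*1.5609 + 40 = 177.3592
x_1 = 1.5609 - 0.15*177.3592 = -25.043


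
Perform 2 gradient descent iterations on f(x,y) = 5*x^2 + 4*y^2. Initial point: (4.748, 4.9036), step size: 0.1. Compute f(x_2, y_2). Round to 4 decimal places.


Gradient descent on f(x,y) = 5*x^2 + 4*y^2.
Starting point: (4.748, 4.9036), alpha = 0.1
Step 1: grad_x = 2*5*4.748 = 47.48, grad_y = 2*4*4.9036 = 39.2288
  x_1 = 4.748 - 0.1*47.48 = 0.0
  y_1 = 4.9036 - 0.1*39.2288 = 0.9807
Step 2: grad_x = 2*5*0.0 = 0.0, grad_y = 2*4*0.9807 = 7.8458
  x_2 = 0.0 - 0.1*0.0 = 0.0
  y_2 = 0.9807 - 0.1*7.8458 = 0.1961
f(0.0, 0.1961) = 5*0.0^2 + 4*0.1961^2 = 0.1539


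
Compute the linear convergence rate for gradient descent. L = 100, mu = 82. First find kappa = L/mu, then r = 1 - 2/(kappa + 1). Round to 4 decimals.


Step 1: Compute the condition number.
kappa = L/mu = 100/82 = 1.2195
Step 2: Compute the convergence rate.
r = 1 - 2/(kappa + 1) = 1 - 2*mu/(L + mu) = (L - mu)/(L + mu) = 18/182 = 0.0989


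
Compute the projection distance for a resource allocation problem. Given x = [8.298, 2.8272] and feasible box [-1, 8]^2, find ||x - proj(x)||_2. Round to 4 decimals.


Project each component onto [-1, 8].
clip(8.298) = 8.0, clip(2.8272) = 2.8272
Projection = [8.0, 2.8272]
Squared diffs: [0.0888, 0.0]
Distance = sqrt(0.0888) = 0.298


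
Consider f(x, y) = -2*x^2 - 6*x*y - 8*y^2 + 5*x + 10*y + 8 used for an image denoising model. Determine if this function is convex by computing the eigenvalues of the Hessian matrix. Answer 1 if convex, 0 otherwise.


The Hessian of f(x,y) = -2*x^2 - 6*x*y - 8*y^2 + 5*x + 10*y + 8 is:
H = [[-4, -6], [-6, -16]]
Trace = -4 - 16 = -20
Determinant = -4*-16 - (-6)^2 = 28
Discriminant = (-20)^2 - 4*28 = 288.0
Eigenvalues: lambda_1 = -18.4853, lambda_2 = -1.5147
The function is not convex.

0


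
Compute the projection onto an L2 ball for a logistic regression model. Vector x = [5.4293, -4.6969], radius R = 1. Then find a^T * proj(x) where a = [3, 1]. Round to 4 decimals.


Step 1: Compute ||x|| (intermediates to 6 decimals).
||x|| = sqrt(5.4293^2 + (-4.6969)^2) = 7.179009
Step 2: Project.
Since ||x|| > R, scale = R/||x|| = 1/7.179009 = 0.139295, proj(x) = scale * x
proj(x) = [0.756274, -0.654255]
Step 3: Dot product.
a^T * proj(x) = 3*0.756274 + 1*(-0.654255) = 1.6146


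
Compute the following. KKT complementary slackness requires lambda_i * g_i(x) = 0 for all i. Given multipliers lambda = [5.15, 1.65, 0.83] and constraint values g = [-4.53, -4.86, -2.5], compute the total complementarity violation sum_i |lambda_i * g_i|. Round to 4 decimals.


KKT complementary slackness check:
lambda_1 * g_1 = 5.15 * -4.53 = -23.3295
lambda_2 * g_2 = 1.65 * -4.86 = -8.019
lambda_3 * g_3 = 0.83 * -2.5 = -2.075
Total violation = 23.3295 + 8.019 + 2.075 = 33.4235


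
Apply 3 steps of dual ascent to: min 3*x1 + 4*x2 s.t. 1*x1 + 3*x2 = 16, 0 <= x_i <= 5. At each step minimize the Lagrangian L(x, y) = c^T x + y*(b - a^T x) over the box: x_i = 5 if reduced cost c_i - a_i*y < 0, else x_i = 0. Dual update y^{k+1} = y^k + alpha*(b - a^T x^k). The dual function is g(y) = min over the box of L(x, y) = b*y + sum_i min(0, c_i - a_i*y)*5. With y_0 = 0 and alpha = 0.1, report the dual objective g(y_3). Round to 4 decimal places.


Dual ascent for LP: min 3*x1 + 4*x2, 1*x1 + 3*x2 = 16, 0 <= x_i <= 5
Step 1: y^k = 0.0, reduced costs: (3.0, 4.0)
  x^k = (0.0, 0.0), subgradient = b - a^T x = 16.0
  y^{k+1} = 0.0 + 0.1*16.0 = 1.6
Step 2: y^k = 1.6, reduced costs: (1.4, -0.8)
  x^k = (0.0, 5.0), subgradient = b - a^T x = 1.0
  y^{k+1} = 1.6 + 0.1*1.0 = 1.7
Step 3: y^k = 1.7, reduced costs: (1.3, -1.1)
  x^k = (0.0, 5.0), subgradient = b - a^T x = 1.0
  y^{k+1} = 1.7 + 0.1*1.0 = 1.8
Dual objective at y_3 = 1.8: reduced costs (1.2, -1.4), box minimizer x = (0.0, 5.0)
g(y_3) = b*y + (c1 - a1*y)*x1 + (c2 - a2*y)*x2 = 16*1.8 + 1.2*0.0 + (-1.4)*5.0 = 28.8 + 0.0 - 7.0 = 21.8


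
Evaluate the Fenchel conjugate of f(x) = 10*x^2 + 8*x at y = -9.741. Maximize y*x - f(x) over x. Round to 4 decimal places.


f*(y) = sup_x {y*x - a*x^2 - b*x} = sup_x {(y-b)*x - a*x^2}
FOC: (y - b) - 2a*x = 0 => x* = (y - b)/(2a)
x* = (-9.741 - 8)/(2*10) = -0.8871
f*(-9.741) = (y-b)^2/(4a) = (-9.741 - 8)^2/(4*10)
= 314.7431/40 = 7.8686


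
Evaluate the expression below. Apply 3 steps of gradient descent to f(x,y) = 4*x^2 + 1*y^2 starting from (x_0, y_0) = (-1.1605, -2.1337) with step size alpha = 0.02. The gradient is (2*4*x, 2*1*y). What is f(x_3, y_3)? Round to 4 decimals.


Gradient descent on f(x,y) = 4*x^2 + 1*y^2.
Starting point: (-1.1605, -2.1337), alpha = 0.02
Step 1: grad_x = 2*4*-1.1605 = -9.284, grad_y = 2*1*-2.1337 = -4.2674
  x_1 = -1.1605 - 0.02*-9.284 = -0.9748
  y_1 = -2.1337 - 0.02*-4.2674 = -2.0484
Step 2: grad_x = 2*4*-0.9748 = -7.7986, grad_y = 2*1*-2.0484 = -4.0967
  x_2 = -0.9748 - 0.02*-7.7986 = -0.8188
  y_2 = -2.0484 - 0.02*-4.0967 = -1.9664
Step 3: grad_x = 2*4*-0.8188 = -6.5508, grad_y = 2*1*-1.9664 = -3.9328
  x_3 = -0.8188 - 0.02*-6.5508 = -0.6878
  y_3 = -1.9664 - 0.02*-3.9328 = -1.8878
f(-0.6878, -1.8878) = 4*(-0.6878)^2 + 1*(-1.8878)^2 = 5.4561


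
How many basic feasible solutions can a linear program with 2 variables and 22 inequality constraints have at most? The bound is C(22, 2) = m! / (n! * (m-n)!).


Each vertex corresponds to some choice of n active constraints out of m, so the number of vertices is at most C(m, n) = m! / (n!(m-n)!).
m = 22, n = 2
Numerator: 22 * 21
Denominator: 2! = 2
C(22, 2) = 231


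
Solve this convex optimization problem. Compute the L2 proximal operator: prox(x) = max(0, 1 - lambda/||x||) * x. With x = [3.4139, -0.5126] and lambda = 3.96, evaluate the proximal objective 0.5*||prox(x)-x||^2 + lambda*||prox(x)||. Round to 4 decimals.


Step 1: Compute ||x||.
||x|| = 3.4522
Step 2: Compute scaling factor.
scale = max(0, 1 - 3.96/3.4522) = 0.0
Step 3: prox(x) = [0.0, -0.0]
||prox(x)|| = 0.0
Step 4: Proximal objective.
0.5*||prox-x||^2 = 5.9587
lambda*||prox|| = 0.0
Total = 5.9587


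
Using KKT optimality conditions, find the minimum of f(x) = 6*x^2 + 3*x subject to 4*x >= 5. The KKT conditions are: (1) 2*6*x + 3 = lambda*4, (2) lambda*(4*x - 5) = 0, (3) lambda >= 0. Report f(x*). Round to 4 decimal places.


Step 1: Try lambda = 0 (constraint inactive).
x_unc = -3/(2*6) = -0.25
Check: 4*-0.25 = -1.0 < 5 -- violated!
Step 2: Constraint must be active: 4*x = 5
x* = 5/4 = 1.25
lambda = (2*6*1.25 + 3)/4 = 4.5
Step 3: Compute optimal value.
f(x*) = 6*1.25^2 + 3*1.25 = 13.125


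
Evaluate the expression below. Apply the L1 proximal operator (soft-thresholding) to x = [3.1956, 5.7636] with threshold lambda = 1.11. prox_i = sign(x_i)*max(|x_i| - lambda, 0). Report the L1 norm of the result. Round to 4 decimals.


Soft-thresholding with lambda = 1.11:
prox(3.1956) = sign(3.1956)*max(|3.1956| - 1.11, 0) = 2.0856
prox(5.7636) = sign(5.7636)*max(|5.7636| - 1.11, 0) = 4.6536
prox(x) = [2.0856, 4.6536]
||prox(x)||_1 = 2.0856 + 4.6536 = 6.7392


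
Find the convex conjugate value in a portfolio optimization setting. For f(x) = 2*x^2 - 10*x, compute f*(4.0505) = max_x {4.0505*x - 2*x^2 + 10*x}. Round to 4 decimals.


f*(y) = sup_x {y*x - a*x^2 - b*x} = sup_x {(y-b)*x - a*x^2}
FOC: (y - b) - 2a*x = 0 => x* = (y - b)/(2a)
x* = (4.0505 + 10)/(2*2) = 3.5126
f*(4.0505) = (y-b)^2/(4a) = (4.0505 + 10)^2/(4*2)
= 197.4166/8 = 24.6771


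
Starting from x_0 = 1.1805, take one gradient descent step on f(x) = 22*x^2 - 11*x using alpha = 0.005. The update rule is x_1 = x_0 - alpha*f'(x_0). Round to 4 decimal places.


We compute the gradient at x_0 and apply the update.
f'(x) = 44*x - 11
f'(1.1805) = 44*1.1805 - 11 = 40.942
x_1 = 1.1805 - 0.005*40.942 = 0.9758


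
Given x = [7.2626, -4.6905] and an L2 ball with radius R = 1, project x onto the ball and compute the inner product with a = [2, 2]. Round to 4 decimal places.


Step 1: Compute ||x|| (intermediates to 6 decimals).
||x|| = sqrt(7.2626^2 + (-4.6905)^2) = 8.645586
Step 2: Project.
Since ||x|| > R, scale = R/||x|| = 1/8.645586 = 0.115666, proj(x) = scale * x
proj(x) = [0.840036, -0.542531]
Step 3: Dot product.
a^T * proj(x) = 2*0.840036 + 2*(-0.542531) = 0.595


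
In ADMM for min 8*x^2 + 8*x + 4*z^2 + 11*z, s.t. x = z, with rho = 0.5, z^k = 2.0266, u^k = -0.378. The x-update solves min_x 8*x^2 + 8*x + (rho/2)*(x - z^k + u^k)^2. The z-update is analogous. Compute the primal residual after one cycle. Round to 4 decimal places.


ADMM iteration with rho = 0.5, z^k = 2.0266, u^k = -0.378
Step 1: x-update.
Minimize 8*x^2 + 8*x + (0.5/2)*(x - 2.0266 - 0.378)^2
FOC: (2*8 + 0.5)*x = -8 + 0.5*(2.0266 + 0.378)
x^{k+1} = -0.412
Step 2: z-update.
Minimize 4*z^2 + 11*z + (0.5/2)*(-0.412 - z - 0.378)^2
FOC: (2*4 + 0.5)*z = -11 + 0.5*(-0.412 - 0.378)
z^{k+1} = -1.3406
Step 3: u-update.
u^{k+1} = -0.378 - 0.412 + 1.3406 = 0.5506
Step 4: Primal residual = |-0.412 + 1.3406| = 0.9286


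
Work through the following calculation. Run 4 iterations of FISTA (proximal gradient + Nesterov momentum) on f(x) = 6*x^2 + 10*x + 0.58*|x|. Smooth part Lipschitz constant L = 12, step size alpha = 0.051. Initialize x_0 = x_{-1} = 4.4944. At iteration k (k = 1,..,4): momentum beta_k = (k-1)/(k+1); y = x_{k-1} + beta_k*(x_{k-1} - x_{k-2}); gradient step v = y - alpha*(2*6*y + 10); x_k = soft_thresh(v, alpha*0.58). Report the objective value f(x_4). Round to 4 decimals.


FISTA on f(x) = 6*x^2 + 10*x + 0.58*|x|
L = 12, alpha = 0.051
Iteration 1: beta = 0.0, y = 4.4944 + 0.0*(4.4944 - 4.4944) = 4.4944
  grad(y) = 63.9328, v = y - alpha*grad = 1.2338
  prox(v) = soft_thresh(1.2338, 0.0296) = 1.2042
Iteration 2: beta = 0.3333, y = 1.2042 + 0.3333*(1.2042 - 4.4944) = 0.1075
  grad(y) = 11.2904, v = y - alpha*grad = -0.4683
  prox(v) = soft_thresh(-0.4683, 0.0296) = -0.4387
Iteration 3: beta = 0.5, y = -0.4387 + 0.5*(-0.4387 - 1.2042) = -1.2602
  grad(y) = -5.1221, v = y - alpha*grad = -0.9989
  prox(v) = soft_thresh(-0.9989, 0.0296) = -0.9694
Iteration 4: beta = 0.6, y = -0.9694 + 0.6*(-0.9694 + 0.4387) = -1.2878
  grad(y) = -5.4532, v = y - alpha*grad = -1.0097
  prox(v) = soft_thresh(-1.0097, 0.0296) = -0.9801
f(x_4) = 6*(-0.9801)^2 + 10*(-0.9801) + 0.58*|-0.9801| = -3.469


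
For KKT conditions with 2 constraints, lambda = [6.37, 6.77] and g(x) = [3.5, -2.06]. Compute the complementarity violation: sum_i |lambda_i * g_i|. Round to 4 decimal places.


KKT complementary slackness check:
lambda_1 * g_1 = 6.37 * 3.5 = 22.295
lambda_2 * g_2 = 6.77 * -2.06 = -13.9462
Total violation = 22.295 + 13.9462 = 36.2412


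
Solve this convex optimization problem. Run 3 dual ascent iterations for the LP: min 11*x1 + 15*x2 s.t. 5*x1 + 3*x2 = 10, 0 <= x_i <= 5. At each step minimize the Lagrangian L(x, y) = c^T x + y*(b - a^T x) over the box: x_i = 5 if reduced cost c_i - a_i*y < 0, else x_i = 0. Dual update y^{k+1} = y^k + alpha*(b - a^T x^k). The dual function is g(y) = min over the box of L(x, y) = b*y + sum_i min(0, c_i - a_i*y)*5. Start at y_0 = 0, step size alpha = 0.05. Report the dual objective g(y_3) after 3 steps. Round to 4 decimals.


Dual ascent for LP: min 11*x1 + 15*x2, 5*x1 + 3*x2 = 10, 0 <= x_i <= 5
Step 1: y^k = 0.0, reduced costs: (11.0, 15.0)
  x^k = (0.0, 0.0), subgradient = b - a^T x = 10.0
  y^{k+1} = 0.0 + 0.05*10.0 = 0.5
Step 2: y^k = 0.5, reduced costs: (8.5, 13.5)
  x^k = (0.0, 0.0), subgradient = b - a^T x = 10.0
  y^{k+1} = 0.5 + 0.05*10.0 = 1.0
Step 3: y^k = 1.0, reduced costs: (6.0, 12.0)
  x^k = (0.0, 0.0), subgradient = b - a^T x = 10.0
  y^{k+1} = 1.0 + 0.05*10.0 = 1.5
Dual objective at y_3 = 1.5: reduced costs (3.5, 10.5), box minimizer x = (0.0, 0.0)
g(y_3) = b*y + (c1 - a1*y)*x1 + (c2 - a2*y)*x2 = 10*1.5 + 3.5*0.0 + 10.5*0.0 = 15.0 + 0.0 + 0.0 = 15.0


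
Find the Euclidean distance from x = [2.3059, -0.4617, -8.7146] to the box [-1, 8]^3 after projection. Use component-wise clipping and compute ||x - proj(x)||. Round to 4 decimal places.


Project each component onto [-1, 8].
clip(2.3059) = 2.3059, clip(-0.4617) = -0.4617, clip(-8.7146) = -1.0
Projection = [2.3059, -0.4617, -1.0]
Squared diffs: [0.0, 0.0, 59.5151]
Distance = sqrt(59.5151) = 7.7146


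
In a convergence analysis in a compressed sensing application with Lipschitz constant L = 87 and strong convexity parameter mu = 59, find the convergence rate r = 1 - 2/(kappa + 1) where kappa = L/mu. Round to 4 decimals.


Step 1: Compute the condition number.
kappa = L/mu = 87/59 = 1.4746
Step 2: Compute the convergence rate.
r = 1 - 2/(kappa + 1) = 1 - 2*mu/(L + mu) = (L - mu)/(L + mu) = 28/146 = 0.1918


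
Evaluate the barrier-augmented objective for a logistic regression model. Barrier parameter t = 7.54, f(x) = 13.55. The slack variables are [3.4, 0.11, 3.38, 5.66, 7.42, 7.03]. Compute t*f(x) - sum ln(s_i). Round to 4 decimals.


Step 1: Compute log-barrier.
ln values: [1.2238, -2.2073, 1.2179, 1.7334, 2.0042, 1.9502]
phi = -(1.2238 - 2.2073 + 1.2179 + 1.7334 + 2.0042 + 1.9502) = -5.9222
Step 2: Compute augmented objective.
t*f(x) = 7.54*13.55 = 102.167
Total = 102.167 - 5.9222 = 96.2448


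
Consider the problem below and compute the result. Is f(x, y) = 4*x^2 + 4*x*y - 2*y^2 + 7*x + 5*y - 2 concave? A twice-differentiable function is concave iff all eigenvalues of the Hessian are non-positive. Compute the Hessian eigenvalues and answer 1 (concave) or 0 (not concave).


The Hessian of f(x,y) = 4*x^2 + 4*x*y - 2*y^2 + 7*x + 5*y - 2 is:
H = [[8, 4], [4, -4]]
Trace = 8 - 4 = 4
Determinant = 8*-4 - (4)^2 = -48
Discriminant = (4)^2 - 4*-48 = 208.0
Eigenvalues: lambda_1 = -5.2111, lambda_2 = 9.2111
The function is not concave.

0


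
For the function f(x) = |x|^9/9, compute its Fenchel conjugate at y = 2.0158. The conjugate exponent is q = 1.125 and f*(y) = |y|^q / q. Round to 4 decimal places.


The conjugate exponent q satisfies 1/p + 1/q = 1.
p = 9, so q = 9/(9 - 1) = 1.125
|y|^q = 2.0158^1.125 = 2.2004
f*(2.0158) = 2.2004 / 1.125 = 1.9559


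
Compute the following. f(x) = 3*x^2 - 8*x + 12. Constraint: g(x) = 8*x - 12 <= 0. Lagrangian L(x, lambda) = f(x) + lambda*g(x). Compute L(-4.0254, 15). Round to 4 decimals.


Step 1: Evaluate f(x).
f(-4.0254) = 3*(-4.0254)^2 - 8*(-4.0254) + 12 = 92.8147
Step 2: Evaluate g(x).
g(-4.0254) = 8*-4.0254 - 12 = -44.2032
Step 3: Compute Lagrangian.
L = 92.8147 + 15*-44.2032 = -570.2333


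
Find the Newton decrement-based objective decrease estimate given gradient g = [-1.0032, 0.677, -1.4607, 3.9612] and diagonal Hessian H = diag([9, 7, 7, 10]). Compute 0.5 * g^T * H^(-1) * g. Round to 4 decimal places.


Step 1: H is diagonal, so H^(-1) * g = [-0.1115, 0.0967, -0.2087, 0.3961].
Step 2: g^T H^(-1) g = sum_i g_i^2 / H_ii
  = (-1.0032)^2/9 + (0.677)^2/7 + (-1.4607)^2/7 + (3.9612)^2/10
  = 0.1118 + 0.0655 + 0.3048 + 1.5691 = 2.0512
Step 3: Objective decrease = 0.5 * g^T H^(-1) g = 1.0256


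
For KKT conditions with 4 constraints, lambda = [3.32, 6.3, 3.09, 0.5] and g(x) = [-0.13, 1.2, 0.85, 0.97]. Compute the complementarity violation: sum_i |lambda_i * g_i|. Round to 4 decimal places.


KKT complementary slackness check:
lambda_1 * g_1 = 3.32 * -0.13 = -0.4316
lambda_2 * g_2 = 6.3 * 1.2 = 7.56
lambda_3 * g_3 = 3.09 * 0.85 = 2.6265
lambda_4 * g_4 = 0.5 * 0.97 = 0.485
Total violation = 0.4316 + 7.56 + 2.6265 + 0.485 = 11.1031


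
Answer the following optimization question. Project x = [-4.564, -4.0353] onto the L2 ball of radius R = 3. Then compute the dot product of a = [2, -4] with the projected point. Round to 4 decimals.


Step 1: Compute ||x|| (intermediates to 6 decimals).
||x|| = sqrt((-4.564)^2 + (-4.0353)^2) = 6.092105
Step 2: Project.
Since ||x|| > R, scale = R/||x|| = 3/6.092105 = 0.492441, proj(x) = scale * x
proj(x) = [-2.247501, -1.987147]
Step 3: Dot product.
a^T * proj(x) = 2*(-2.247501) - 4*(-1.987147) = 3.4536


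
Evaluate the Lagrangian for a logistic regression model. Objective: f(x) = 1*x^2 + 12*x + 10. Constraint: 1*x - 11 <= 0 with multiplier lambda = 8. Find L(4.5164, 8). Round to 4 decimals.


Step 1: Evaluate f(x).
f(4.5164) = 1*4.5164^2 + 12*4.5164 + 10 = 84.5947
Step 2: Evaluate g(x).
g(4.5164) = 1*4.5164 - 11 = -6.4836
Step 3: Compute Lagrangian.
L = 84.5947 + 8*-6.4836 = 32.7259


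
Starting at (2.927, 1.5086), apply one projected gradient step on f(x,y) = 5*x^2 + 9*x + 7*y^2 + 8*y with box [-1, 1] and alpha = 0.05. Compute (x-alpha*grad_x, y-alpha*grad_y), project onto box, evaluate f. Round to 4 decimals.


Step 1: Compute gradient at (2.927, 1.5086).
grad_x = 2*5*2.927 + 9 = 38.27
grad_y = 2*7*1.5086 + 8 = 29.1204
Step 2: Gradient step.
x_raw = 2.927 - 0.05*38.27 = 1.0135
y_raw = 1.5086 - 0.05*29.1204 = 0.0526
Step 3: Project onto [-1, 1].
x_proj = clip(1.0135) = 1.0
y_proj = clip(0.0526) = 0.0526
Step 4: Evaluate f.
f(1.0, 0.0526) = 14.44


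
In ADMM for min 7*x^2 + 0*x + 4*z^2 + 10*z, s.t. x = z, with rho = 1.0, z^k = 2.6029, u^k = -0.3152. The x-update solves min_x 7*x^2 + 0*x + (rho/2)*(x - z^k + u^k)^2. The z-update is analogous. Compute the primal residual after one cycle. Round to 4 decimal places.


ADMM iteration with rho = 1.0, z^k = 2.6029, u^k = -0.3152
Step 1: x-update.
Minimize 7*x^2 + 0*x + (1.0/2)*(x - 2.6029 - 0.3152)^2
FOC: (2*7 + 1.0)*x = 0 + 1.0*(2.6029 + 0.3152)
x^{k+1} = 0.1945
Step 2: z-update.
Minimize 4*z^2 + 10*z + (1.0/2)*(0.1945 - z - 0.3152)^2
FOC: (2*4 + 1.0)*z = -10 + 1.0*(0.1945 - 0.3152)
z^{k+1} = -1.1245
Step 3: u-update.
u^{k+1} = -0.3152 + 0.1945 + 1.1245 = 1.0039
Step 4: Primal residual = |0.1945 + 1.1245| = 1.3191


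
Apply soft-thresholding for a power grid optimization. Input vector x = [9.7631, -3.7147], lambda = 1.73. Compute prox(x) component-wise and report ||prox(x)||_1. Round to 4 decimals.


Soft-thresholding with lambda = 1.73:
prox(9.7631) = sign(9.7631)*max(|9.7631| - 1.73, 0) = 8.0331
prox(-3.7147) = sign(-3.7147)*max(|-3.7147| - 1.73, 0) = -1.9847
prox(x) = [8.0331, -1.9847]
||prox(x)||_1 = 8.0331 + 1.9847 = 10.0178


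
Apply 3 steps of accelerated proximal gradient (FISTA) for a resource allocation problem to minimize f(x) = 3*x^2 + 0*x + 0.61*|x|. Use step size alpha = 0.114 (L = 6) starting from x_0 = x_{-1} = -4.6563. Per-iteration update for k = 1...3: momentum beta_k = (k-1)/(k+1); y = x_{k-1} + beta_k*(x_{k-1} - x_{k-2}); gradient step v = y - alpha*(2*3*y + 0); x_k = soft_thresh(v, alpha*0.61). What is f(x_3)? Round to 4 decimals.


FISTA on f(x) = 3*x^2 + 0*x + 0.61*|x|
L = 6, alpha = 0.114
Iteration 1: beta = 0.0, y = -4.6563 + 0.0*(-4.6563 + 4.6563) = -4.6563
  grad(y) = -27.9378, v = y - alpha*grad = -1.4714
  prox(v) = soft_thresh(-1.4714, 0.0695) = -1.4019
Iteration 2: beta = 0.3333, y = -1.4019 + 0.3333*(-1.4019 + 4.6563) = -0.317
  grad(y) = -1.9022, v = y - alpha*grad = -0.1002
  prox(v) = soft_thresh(-0.1002, 0.0695) = -0.0306
Iteration 3: beta = 0.5, y = -0.0306 + 0.5*(-0.0306 + 1.4019) = 0.655
  grad(y) = 3.9298, v = y - alpha*grad = 0.207
  prox(v) = soft_thresh(0.207, 0.0695) = 0.1374
f(x_3) = 3*0.1374^2 + 0*0.1374 + 0.61*|0.1374| = 0.1405


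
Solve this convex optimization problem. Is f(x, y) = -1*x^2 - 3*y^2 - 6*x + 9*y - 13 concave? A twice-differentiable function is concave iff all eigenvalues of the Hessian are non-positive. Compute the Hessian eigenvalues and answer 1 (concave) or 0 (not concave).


The Hessian of f(x,y) = -1*x^2 - 3*y^2 - 6*x + 9*y - 13 is:
H = [[-2, 0], [0, -6]]
Trace = -2 - 6 = -8
Determinant = -2*-6 - (0)^2 = 12
Discriminant = (-8)^2 - 4*12 = 16.0
Eigenvalues: lambda_1 = -6.0, lambda_2 = -2.0
The function is concave.

1


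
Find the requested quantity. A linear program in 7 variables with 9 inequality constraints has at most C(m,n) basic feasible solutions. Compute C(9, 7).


Each vertex corresponds to some choice of n active constraints out of m, so the number of vertices is at most C(m, n) = m! / (n!(m-n)!).
m = 9, n = 7
Numerator: 9 * 8 * 7 * 6 * 5 * 4 * 3
Denominator: 7! = 5040
C(9, 7) = 36


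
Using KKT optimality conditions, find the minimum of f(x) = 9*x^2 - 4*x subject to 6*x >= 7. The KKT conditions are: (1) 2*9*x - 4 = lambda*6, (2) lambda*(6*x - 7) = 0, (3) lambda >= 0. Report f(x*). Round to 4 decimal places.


Step 1: Try lambda = 0 (constraint inactive).
x_unc = 4/(2*9) = 0.2222
Check: 6*0.2222 = 1.3332 < 7 -- violated!
Step 2: Constraint must be active: 6*x = 7
x* = 7/6 = 1.1667 (rounded; the exact value 7/6 is used below)
lambda = (2*9*(7/6) - 4)/6 = 2.8333
Step 3: Compute optimal value.
f(x*) = 9*(7/6)^2 - 4*(7/6) = 7.5833


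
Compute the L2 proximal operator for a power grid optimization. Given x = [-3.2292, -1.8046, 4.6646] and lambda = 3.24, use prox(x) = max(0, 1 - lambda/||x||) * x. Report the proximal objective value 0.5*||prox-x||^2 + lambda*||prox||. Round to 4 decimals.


Step 1: Compute ||x||.
||x|| = 5.9534
Step 2: Compute scaling factor.
scale = max(0, 1 - 3.24/5.9534) = 0.4558
Step 3: prox(x) = [-1.4718, -0.8225, 2.126]
||prox(x)|| = 2.7134
Step 4: Proximal objective.
0.5*||prox-x||^2 = 5.2488
lambda*||prox|| = 8.7914
Total = 14.0402


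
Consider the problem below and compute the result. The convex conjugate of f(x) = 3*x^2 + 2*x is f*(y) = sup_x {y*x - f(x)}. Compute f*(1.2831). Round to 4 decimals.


f*(y) = sup_x {y*x - a*x^2 - b*x} = sup_x {(y-b)*x - a*x^2}
FOC: (y - b) - 2a*x = 0 => x* = (y - b)/(2a)
x* = (1.2831 - 2)/(2*3) = -0.1195
f*(1.2831) = (y-b)^2/(4a) = (1.2831 - 2)^2/(4*3)
= 0.5139/12 = 0.0428


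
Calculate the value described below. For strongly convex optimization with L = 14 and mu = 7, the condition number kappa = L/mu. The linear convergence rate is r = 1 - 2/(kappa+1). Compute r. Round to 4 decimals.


Step 1: Compute the condition number.
kappa = L/mu = 14/7 = 2.0
Step 2: Compute the convergence rate.
r = 1 - 2/(kappa + 1) = 1 - 2*mu/(L + mu) = (L - mu)/(L + mu) = 7/21 = 0.3333


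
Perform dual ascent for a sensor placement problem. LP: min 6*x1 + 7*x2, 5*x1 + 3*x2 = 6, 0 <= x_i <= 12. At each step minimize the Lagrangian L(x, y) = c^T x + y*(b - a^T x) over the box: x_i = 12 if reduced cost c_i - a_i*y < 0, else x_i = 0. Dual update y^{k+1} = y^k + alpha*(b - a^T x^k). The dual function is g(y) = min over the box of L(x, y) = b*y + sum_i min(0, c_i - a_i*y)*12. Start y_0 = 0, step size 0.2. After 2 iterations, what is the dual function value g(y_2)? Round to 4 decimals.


Dual ascent for LP: min 6*x1 + 7*x2, 5*x1 + 3*x2 = 6, 0 <= x_i <= 12
Step 1: y^k = 0.0, reduced costs: (6.0, 7.0)
  x^k = (0.0, 0.0), subgradient = b - a^T x = 6.0
  y^{k+1} = 0.0 + 0.2*6.0 = 1.2
Step 2: y^k = 1.2, reduced costs: (0.0, 3.4)
  x^k = (0.0, 0.0), subgradient = b - a^T x = 6.0
  y^{k+1} = 1.2 + 0.2*6.0 = 2.4
Dual objective at y_2 = 2.4: reduced costs (-6.0, -0.2), box minimizer x = (12.0, 12.0)
g(y_2) = b*y + (c1 - a1*y)*x1 + (c2 - a2*y)*x2 = 6*2.4 + (-6.0)*12.0 + (-0.2)*12.0 = 14.4 - 72.0 - 2.4 = -60.0


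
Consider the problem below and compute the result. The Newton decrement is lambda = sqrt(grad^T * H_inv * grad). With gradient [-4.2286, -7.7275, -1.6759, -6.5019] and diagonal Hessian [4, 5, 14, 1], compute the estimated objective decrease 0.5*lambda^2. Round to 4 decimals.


Step 1: H is diagonal, so H^(-1) * g = [-1.0572, -1.5455, -0.1197, -6.5019].
Step 2: g^T H^(-1) g = sum_i g_i^2 / H_ii
  = (-4.2286)^2/4 + (-7.7275)^2/5 + (-1.6759)^2/14 + (-6.5019)^2/1
  = 4.4703 + 11.9429 + 0.2006 + 42.2747 = 58.8884
Step 3: Objective decrease = 0.5 * g^T H^(-1) g = 29.4442


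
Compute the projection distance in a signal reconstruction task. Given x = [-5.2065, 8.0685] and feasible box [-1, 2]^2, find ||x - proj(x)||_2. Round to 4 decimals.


Project each component onto [-1, 2].
clip(-5.2065) = -1.0, clip(8.0685) = 2.0
Projection = [-1.0, 2.0]
Squared diffs: [17.6946, 36.8267]
Distance = sqrt(54.5213) = 7.3839


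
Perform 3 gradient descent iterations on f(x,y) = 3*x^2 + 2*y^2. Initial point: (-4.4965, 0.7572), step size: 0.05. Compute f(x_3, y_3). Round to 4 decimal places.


Gradient descent on f(x,y) = 3*x^2 + 2*y^2.
Starting point: (-4.4965, 0.7572), alpha = 0.05
Step 1: grad_x = 2*3*-4.4965 = -26.979, grad_y = 2*2*0.7572 = 3.0288
  x_1 = -4.4965 - 0.05*-26.979 = -3.1476
  y_1 = 0.7572 - 0.05*3.0288 = 0.6058
Step 2: grad_x = 2*3*-3.1476 = -18.8853, grad_y = 2*2*0.6058 = 2.423
  x_2 = -3.1476 - 0.05*-18.8853 = -2.2033
  y_2 = 0.6058 - 0.05*2.423 = 0.4846
Step 3: grad_x = 2*3*-2.2033 = -13.2197, grad_y = 2*2*0.4846 = 1.9384
  x_3 = -2.2033 - 0.05*-13.2197 = -1.5423
  y_3 = 0.4846 - 0.05*1.9384 = 0.3877
f(-1.5423, 0.3877) = 3*(-1.5423)^2 + 2*0.3877^2 = 7.4367


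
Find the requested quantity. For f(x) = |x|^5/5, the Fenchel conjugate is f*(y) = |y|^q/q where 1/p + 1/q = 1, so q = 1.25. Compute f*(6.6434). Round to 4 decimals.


The conjugate exponent q satisfies 1/p + 1/q = 1.
p = 5, so q = 5/(5 - 1) = 1.25
|y|^q = 6.6434^1.25 = 10.6657
f*(6.6434) = 10.6657 / 1.25 = 8.5325


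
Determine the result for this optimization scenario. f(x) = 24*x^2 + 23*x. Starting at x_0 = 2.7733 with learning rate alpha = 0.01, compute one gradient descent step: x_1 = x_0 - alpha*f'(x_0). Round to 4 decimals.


We compute the gradient at x_0 and apply the update.
f'(x) = 48*x + 23
f'(2.7733) = 48*2.7733 + 23 = 156.1184
x_1 = 2.7733 - 0.01*156.1184 = 1.2121


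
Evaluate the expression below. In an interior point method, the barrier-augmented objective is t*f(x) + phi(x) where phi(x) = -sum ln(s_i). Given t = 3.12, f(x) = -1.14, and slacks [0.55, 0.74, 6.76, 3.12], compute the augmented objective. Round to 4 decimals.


Step 1: Compute log-barrier.
ln values: [-0.5978, -0.3011, 1.911, 1.1378]
phi = -(-0.5978 - 0.3011 + 1.911 + 1.1378) = -2.1499
Step 2: Compute augmented objective.
t*f(x) = 3.12*-1.14 = -3.5568
Total = -3.5568 - 2.1499 = -5.7067


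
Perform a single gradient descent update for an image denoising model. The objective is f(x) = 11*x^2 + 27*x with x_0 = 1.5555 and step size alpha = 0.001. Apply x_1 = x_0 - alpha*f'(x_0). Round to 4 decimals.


We compute the gradient at x_0 and apply the update.
f'(x) = 22*x + 27
f'(1.5555) = 22*1.5555 + 27 = 61.221
x_1 = 1.5555 - 0.001*61.221 = 1.4943


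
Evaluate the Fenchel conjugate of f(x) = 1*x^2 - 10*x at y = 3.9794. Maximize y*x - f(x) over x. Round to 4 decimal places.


f*(y) = sup_x {y*x - a*x^2 - b*x} = sup_x {(y-b)*x - a*x^2}
FOC: (y - b) - 2a*x = 0 => x* = (y - b)/(2a)
x* = (3.9794 + 10)/(2*1) = 6.9897
f*(3.9794) = (y-b)^2/(4a) = (3.9794 + 10)^2/(4*1)
= 195.4236/4 = 48.8559


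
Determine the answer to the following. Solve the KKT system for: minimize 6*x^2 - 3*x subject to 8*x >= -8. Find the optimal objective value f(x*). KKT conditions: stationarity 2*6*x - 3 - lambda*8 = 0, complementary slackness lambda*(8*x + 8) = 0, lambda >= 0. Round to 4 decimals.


Step 1: Try lambda = 0 (constraint inactive).
Stationarity: 2*6*x - 3 = 0
x* = 3/(2*6) = 0.25
Check constraint: 8*0.25 = 2.0 >= -8 -- satisfied.
Step 2: Compute optimal value.
f(x*) = 6*0.25^2 - 3*0.25 = -0.375


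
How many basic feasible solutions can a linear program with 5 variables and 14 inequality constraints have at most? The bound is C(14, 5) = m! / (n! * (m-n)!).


Each vertex corresponds to some choice of n active constraints out of m, so the number of vertices is at most C(m, n) = m! / (n!(m-n)!).
m = 14, n = 5
Numerator: 14 * 13 * 12 * 11 * 10
Denominator: 5! = 120
C(14, 5) = 2002


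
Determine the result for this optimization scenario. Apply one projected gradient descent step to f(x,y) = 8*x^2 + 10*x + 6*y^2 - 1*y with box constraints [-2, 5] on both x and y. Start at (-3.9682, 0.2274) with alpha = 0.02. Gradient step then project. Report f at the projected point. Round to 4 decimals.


Step 1: Compute gradient at (-3.9682, 0.2274).
grad_x = 2*8*-3.9682 + 10 = -53.4912
grad_y = 2*6*0.2274 - 1 = 1.7288
Step 2: Gradient step.
x_raw = -3.9682 - 0.02*-53.4912 = -2.8984
y_raw = 0.2274 - 0.02*1.7288 = 0.1928
Step 3: Project onto [-2, 5].
x_proj = clip(-2.8984) = -2.0
y_proj = clip(0.1928) = 0.1928
Step 4: Evaluate f.
f(-2.0, 0.1928) = 12.0303


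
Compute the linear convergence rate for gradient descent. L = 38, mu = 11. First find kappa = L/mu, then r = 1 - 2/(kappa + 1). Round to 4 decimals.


Step 1: Compute the condition number.
kappa = L/mu = 38/11 = 3.4545
Step 2: Compute the convergence rate.
r = 1 - 2/(kappa + 1) = 1 - 2*mu/(L + mu) = (L - mu)/(L + mu) = 27/49 = 0.551


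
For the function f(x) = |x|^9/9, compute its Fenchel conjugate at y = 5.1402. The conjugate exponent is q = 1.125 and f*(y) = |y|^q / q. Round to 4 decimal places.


The conjugate exponent q satisfies 1/p + 1/q = 1.
p = 9, so q = 9/(9 - 1) = 1.125
|y|^q = 5.1402^1.125 = 6.3074
f*(5.1402) = 6.3074 / 1.125 = 5.6066


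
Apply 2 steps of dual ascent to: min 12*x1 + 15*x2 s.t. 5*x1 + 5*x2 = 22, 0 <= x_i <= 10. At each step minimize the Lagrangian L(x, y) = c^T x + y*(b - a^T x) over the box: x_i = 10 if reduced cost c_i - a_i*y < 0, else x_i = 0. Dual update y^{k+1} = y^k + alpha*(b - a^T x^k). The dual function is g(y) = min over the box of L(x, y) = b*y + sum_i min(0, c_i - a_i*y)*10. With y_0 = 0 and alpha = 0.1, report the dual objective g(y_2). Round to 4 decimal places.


Dual ascent for LP: min 12*x1 + 15*x2, 5*x1 + 5*x2 = 22, 0 <= x_i <= 10
Step 1: y^k = 0.0, reduced costs: (12.0, 15.0)
  x^k = (0.0, 0.0), subgradient = b - a^T x = 22.0
  y^{k+1} = 0.0 + 0.1*22.0 = 2.2
Step 2: y^k = 2.2, reduced costs: (1.0, 4.0)
  x^k = (0.0, 0.0), subgradient = b - a^T x = 22.0
  y^{k+1} = 2.2 + 0.1*22.0 = 4.4
Dual objective at y_2 = 4.4: reduced costs (-10.0, -7.0), box minimizer x = (10.0, 10.0)
g(y_2) = b*y + (c1 - a1*y)*x1 + (c2 - a2*y)*x2 = 22*4.4 + (-10.0)*10.0 + (-7.0)*10.0 = 96.8 - 100.0 - 70.0 = -73.2
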